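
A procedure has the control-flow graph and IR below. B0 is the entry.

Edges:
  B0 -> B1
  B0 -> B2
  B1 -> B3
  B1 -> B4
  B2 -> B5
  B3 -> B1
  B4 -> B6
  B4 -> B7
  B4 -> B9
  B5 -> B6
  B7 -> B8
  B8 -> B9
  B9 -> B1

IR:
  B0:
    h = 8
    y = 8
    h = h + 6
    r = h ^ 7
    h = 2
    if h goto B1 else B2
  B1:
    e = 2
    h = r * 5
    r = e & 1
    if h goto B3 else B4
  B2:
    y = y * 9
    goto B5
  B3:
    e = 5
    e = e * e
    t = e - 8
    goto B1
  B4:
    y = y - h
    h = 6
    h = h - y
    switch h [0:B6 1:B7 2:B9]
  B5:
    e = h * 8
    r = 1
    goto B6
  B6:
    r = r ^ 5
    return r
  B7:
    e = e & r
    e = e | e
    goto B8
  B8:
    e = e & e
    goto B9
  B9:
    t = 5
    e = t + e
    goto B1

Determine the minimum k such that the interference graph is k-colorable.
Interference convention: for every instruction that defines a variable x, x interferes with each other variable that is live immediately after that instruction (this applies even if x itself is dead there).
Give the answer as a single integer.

Answer: 4

Derivation:
Per-block:
  B0: {h,r,y} / ∅
  B1: {e,h,r} / {r}
  B2: {y} / {y}
  B3: {e,t} / ∅
  B4: {h,y} / {h,y}
  B5: {e,r} / {h}
  B6: {r} / {r}
  B7: {e} / {e,r}
  B8: {e} / {e}
  B9: {e,t} / {e}

Backward fixpoint:
  B0 li=∅ lo={h,r,y}
  B1 li={r,y} lo={e,h,r,y}
  B2 li={h,y} lo={h}
  B3 li={r,y} lo={r,y}
  B4 li={e,h,r,y} lo={e,r,y}
  B5 li={h} lo={r}
  B6 li={r} lo=∅
  B7 li={e,r,y} lo={e,r,y}
  B8 li={e,r,y} lo={e,r,y}
  B9 li={e,r,y} lo={r,y}

Interference:
  e: {h,r,t,y}
  h: {e,r,y}
  r: {e,h,t,y}
  t: {e,r,y}
  y: {e,h,r,t}

Colouring:
  clique {e,h,r,y} ⇒ need ≥ 4
  4-colouring: R0={e}  R1={r}  R2={y}  R3={h,t}
  χ = 4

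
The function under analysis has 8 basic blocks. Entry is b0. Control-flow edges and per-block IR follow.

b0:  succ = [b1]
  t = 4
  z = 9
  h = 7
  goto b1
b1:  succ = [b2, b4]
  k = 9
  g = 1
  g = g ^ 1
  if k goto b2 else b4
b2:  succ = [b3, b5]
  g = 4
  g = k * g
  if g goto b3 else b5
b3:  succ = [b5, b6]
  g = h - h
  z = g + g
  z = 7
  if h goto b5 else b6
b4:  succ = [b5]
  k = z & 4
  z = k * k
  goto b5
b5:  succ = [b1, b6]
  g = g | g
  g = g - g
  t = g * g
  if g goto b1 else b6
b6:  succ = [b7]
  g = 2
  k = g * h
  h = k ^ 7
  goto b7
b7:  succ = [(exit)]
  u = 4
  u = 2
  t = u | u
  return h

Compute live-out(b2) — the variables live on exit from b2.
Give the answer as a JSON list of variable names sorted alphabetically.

Answer: ["g", "h", "z"]

Derivation:
def/use:
  b0: {h,t,z} / ∅
  b1: {g,k} / ∅
  b2: {g} / {k}
  b3: {g,z} / {h}
  b4: {k,z} / {z}
  b5: {g,t} / {g}
  b6: {g,h,k} / {h}
  b7: {t,u} / {h}

Liveness:
  live b0: ∅→{h,z}
  live b1: {h,z}→{g,h,k,z}
  live b2: {h,k,z}→{g,h,z}
  live b3: {h}→{g,h,z}
  live b4: {g,h,z}→{g,h,z}
  live b5: {g,h,z}→{h,z}
  live b6: {h}→{h}
  live b7: {h}→∅

live-out(b2) = ["g", "h", "z"]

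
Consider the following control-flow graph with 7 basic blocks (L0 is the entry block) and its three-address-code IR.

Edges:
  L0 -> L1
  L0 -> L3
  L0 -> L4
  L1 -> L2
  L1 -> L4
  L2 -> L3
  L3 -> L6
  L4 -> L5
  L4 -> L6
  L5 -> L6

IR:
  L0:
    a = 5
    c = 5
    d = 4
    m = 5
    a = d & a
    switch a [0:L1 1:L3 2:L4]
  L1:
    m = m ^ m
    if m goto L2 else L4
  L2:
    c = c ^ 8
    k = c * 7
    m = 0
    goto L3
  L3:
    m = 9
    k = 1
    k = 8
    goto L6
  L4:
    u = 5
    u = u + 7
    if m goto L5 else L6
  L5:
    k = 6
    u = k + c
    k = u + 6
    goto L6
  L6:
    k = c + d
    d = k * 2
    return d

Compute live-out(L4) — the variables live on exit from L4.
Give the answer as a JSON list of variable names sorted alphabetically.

Answer: ["c", "d"]

Working:
Block summaries:
  L0: def={a,c,d,m} ue=∅
  L1: def={m} ue={m}
  L2: def={c,k,m} ue={c}
  L3: def={k,m} ue=∅
  L4: def={u} ue={m}
  L5: def={k,u} ue={c}
  L6: def={d,k} ue={c,d}

Liveness:
  L0: in=∅ out={c,d,m}
  L1: in={c,d,m} out={c,d,m}
  L2: in={c,d} out={c,d}
  L3: in={c,d} out={c,d}
  L4: in={c,d,m} out={c,d}
  L5: in={c,d} out={c,d}
  L6: in={c,d} out=∅

live-out(L4) = ["c", "d"]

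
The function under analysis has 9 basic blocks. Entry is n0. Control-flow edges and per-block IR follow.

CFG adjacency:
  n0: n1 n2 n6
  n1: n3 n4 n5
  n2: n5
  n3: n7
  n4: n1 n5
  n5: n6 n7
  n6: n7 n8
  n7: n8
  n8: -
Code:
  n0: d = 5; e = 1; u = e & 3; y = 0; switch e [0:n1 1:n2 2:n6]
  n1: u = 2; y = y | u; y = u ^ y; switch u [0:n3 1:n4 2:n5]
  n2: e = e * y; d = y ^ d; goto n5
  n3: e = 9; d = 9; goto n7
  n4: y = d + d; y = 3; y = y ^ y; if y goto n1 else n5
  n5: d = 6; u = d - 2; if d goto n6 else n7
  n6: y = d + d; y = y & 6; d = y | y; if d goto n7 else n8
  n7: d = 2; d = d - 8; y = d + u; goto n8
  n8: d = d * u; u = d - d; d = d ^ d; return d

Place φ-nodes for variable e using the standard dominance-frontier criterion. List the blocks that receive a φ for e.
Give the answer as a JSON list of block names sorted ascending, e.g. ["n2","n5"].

Answer: ["n5", "n6", "n7", "n8"]

Working:
idom tree: n1←n0 n2←n0 n3←n1 n4←n1 n5←n0 n6←n0 n7←n0 n8←n0
Dom∩ at merges:
  n1: preds {n0,n4}: {n0} ∩ {n0,n1,n4} = {n0}; idom=n0
  n5: preds {n1,n2,n4}: {n0,n1} ∩ {n0,n2} ∩ {n0,n1,n4} = {n0}; idom=n0
  n6: preds {n0,n5}: {n0} ∩ {n0,n5} = {n0}; idom=n0
  n7: preds {n3,n5,n6}: {n0,n1,n3} ∩ {n0,n5} ∩ {n0,n6} = {n0}; idom=n0
  n8: preds {n6,n7}: {n0,n6} ∩ {n0,n7} = {n0}; idom=n0

DF derivation:
  join n1 pred n0: · stop@n0
  join n1 pred n4: n4→n1 stop@n0
  join n5 pred n1: n1 stop@n0
  join n5 pred n2: n2 stop@n0
  join n5 pred n4: n4→n1 stop@n0
  join n6 pred n0: · stop@n0
  join n6 pred n5: n5 stop@n0
  join n7 pred n3: n3→n1 stop@n0
  join n7 pred n5: n5 stop@n0
  join n7 pred n6: n6 stop@n0
  join n8 pred n6: n6 stop@n0
  join n8 pred n7: n7 stop@n0
  DF(n0)=∅
  DF(n1)={n1,n5,n7}
  DF(n2)={n5}
  DF(n3)={n7}
  DF(n4)={n1,n5}
  DF(n5)={n6,n7}
  DF(n6)={n7,n8}
  DF(n7)={n8}
  DF(n8)=∅

φ for e: defs {n0,n2,n3}
  DF⁺ = {n5,n6,n7,n8}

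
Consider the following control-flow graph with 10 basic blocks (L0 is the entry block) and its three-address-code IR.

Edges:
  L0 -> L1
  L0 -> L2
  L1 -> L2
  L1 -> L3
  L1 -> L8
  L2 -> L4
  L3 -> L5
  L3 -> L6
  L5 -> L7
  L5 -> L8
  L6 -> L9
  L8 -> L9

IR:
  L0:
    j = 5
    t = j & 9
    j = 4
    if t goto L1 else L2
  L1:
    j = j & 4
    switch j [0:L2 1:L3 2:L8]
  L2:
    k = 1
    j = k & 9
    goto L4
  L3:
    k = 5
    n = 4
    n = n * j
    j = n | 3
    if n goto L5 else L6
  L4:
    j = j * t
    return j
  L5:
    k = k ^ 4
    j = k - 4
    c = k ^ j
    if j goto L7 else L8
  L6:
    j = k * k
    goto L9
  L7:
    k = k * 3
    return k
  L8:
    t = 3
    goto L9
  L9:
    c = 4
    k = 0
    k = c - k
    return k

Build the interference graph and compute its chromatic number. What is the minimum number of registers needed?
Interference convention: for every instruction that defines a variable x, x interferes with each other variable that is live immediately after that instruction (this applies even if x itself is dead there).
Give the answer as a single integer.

Block summaries:
  L0: {j,t} / ∅
  L1: {j} / {j}
  L2: {j,k} / ∅
  L3: {j,k,n} / {j}
  L4: {j} / {j,t}
  L5: {c,j,k} / {k}
  L6: {j} / {k}
  L7: {k} / {k}
  L8: {t} / ∅
  L9: {c,k} / ∅

Liveness:
  L0 li=∅ lo={j,t}
  L1 li={j,t} lo={j,t}
  L2 li={t} lo={j,t}
  L3 li={j} lo={k}
  L4 li={j,t} lo=∅
  L5 li={k} lo={k}
  L6 li={k} lo=∅
  L7 li={k} lo=∅
  L8 li=∅ lo=∅
  L9 li=∅ lo=∅

Conflict graph:
  c↔{j,k}
  j↔{c,k,n,t}
  k↔{c,j,n,t}
  n↔{j,k}
  t↔{j,k}

Chromatic number:
  {c,j,k} pairwise interfere (3-clique) ⇒ χ ≥ 3
  assign c→r2 j→r0 k→r1 n→r2 t→r2 — no edge inside a register ⇒ χ ≤ 3
  χ = 3

Answer: 3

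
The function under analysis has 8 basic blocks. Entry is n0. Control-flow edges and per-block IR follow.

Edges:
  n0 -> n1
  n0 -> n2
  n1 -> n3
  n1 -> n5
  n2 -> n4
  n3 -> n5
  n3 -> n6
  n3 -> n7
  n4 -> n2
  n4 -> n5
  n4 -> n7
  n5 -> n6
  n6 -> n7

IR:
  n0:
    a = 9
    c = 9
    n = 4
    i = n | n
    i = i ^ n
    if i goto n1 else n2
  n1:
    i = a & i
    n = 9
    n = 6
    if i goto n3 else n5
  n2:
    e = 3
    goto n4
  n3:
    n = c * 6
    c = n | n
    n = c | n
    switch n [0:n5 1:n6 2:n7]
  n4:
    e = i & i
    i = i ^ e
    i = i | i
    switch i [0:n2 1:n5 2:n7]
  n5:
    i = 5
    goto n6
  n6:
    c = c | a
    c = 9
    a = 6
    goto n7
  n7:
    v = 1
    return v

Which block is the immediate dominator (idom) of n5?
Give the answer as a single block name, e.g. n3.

idom tree: n1←n0 n2←n0 n3←n1 n4←n2 n5←n0 n6←n0 n7←n0
Join-block Dom:
  n2: preds {n0,n4}: {n0} ∩ {n0,n2,n4} = {n0}; idom=n0
  n5: preds {n1,n3,n4}: {n0,n1} ∩ {n0,n1,n3} ∩ {n0,n2,n4} = {n0}; idom=n0
  n6: preds {n3,n5}: {n0,n1,n3} ∩ {n0,n5} = {n0}; idom=n0
  n7: preds {n3,n4,n6}: {n0,n1,n3} ∩ {n0,n2,n4} ∩ {n0,n6} = {n0}; idom=n0

idom(n5) = n0

Answer: n0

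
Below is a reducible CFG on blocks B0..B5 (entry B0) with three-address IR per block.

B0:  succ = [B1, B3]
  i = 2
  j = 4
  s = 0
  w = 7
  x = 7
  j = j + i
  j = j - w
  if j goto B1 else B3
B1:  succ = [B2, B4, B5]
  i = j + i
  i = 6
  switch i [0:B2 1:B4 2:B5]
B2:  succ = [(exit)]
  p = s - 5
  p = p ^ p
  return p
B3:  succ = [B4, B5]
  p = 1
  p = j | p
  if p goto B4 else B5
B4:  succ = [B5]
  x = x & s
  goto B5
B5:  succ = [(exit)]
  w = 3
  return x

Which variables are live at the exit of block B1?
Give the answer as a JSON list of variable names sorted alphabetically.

Block summaries:
  B0: {i,j,s,w,x} / ∅
  B1: {i} / {i,j}
  B2: {p} / {s}
  B3: {p} / {j}
  B4: {x} / {s,x}
  B5: {w} / {x}

Liveness:
  B0: in=∅ out={i,j,s,x}
  B1: in={i,j,s,x} out={s,x}
  B2: in={s} out=∅
  B3: in={j,s,x} out={s,x}
  B4: in={s,x} out={x}
  B5: in={x} out=∅

live-out(B1) = ["s", "x"]

Answer: ["s", "x"]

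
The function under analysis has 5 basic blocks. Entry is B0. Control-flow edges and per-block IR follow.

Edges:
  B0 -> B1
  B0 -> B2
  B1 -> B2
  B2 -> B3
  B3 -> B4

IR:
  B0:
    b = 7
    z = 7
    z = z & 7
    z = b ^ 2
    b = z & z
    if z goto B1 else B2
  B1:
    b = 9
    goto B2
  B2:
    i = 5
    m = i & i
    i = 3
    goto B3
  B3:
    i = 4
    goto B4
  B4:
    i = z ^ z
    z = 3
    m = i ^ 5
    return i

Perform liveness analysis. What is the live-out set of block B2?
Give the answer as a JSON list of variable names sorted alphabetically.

def/use:
  B0 def {b,z} use ∅
  B1 def {b} use ∅
  B2 def {i,m} use ∅
  B3 def {i} use ∅
  B4 def {i,m,z} use {z}

Backward fixpoint:
  B0: in=∅ out={z}
  B1: in={z} out={z}
  B2: in={z} out={z}
  B3: in={z} out={z}
  B4: in={z} out=∅

live-out(B2) = ["z"]

Answer: ["z"]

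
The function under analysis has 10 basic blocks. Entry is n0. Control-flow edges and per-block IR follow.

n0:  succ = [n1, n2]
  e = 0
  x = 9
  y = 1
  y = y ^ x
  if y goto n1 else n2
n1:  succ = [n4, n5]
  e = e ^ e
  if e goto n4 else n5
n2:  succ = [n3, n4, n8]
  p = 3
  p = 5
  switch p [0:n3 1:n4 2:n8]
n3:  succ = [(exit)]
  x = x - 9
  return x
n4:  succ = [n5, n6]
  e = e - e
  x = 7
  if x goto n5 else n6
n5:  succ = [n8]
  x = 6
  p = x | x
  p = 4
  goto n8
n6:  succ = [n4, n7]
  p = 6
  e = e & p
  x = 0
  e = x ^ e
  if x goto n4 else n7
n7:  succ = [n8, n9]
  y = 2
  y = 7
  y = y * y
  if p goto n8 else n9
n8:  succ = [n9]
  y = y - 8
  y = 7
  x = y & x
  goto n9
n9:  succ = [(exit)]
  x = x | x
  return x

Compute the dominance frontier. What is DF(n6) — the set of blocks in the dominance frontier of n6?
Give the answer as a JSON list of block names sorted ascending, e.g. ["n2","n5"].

idom tree: n1←n0 n2←n0 n3←n2 n4←n0 n5←n0 n6←n4 n7←n6 n8←n0 n9←n0
Dom at joins:
  n4: preds {n1,n2,n6}: {n0,n1} ∩ {n0,n2} ∩ {n0,n4,n6} = {n0}; idom=n0
  n5: preds {n1,n4}: {n0,n1} ∩ {n0,n4} = {n0}; idom=n0
  n8: preds {n2,n5,n7}: {n0,n2} ∩ {n0,n5} ∩ {n0,n4,n6,n7} = {n0}; idom=n0
  n9: preds {n7,n8}: {n0,n4,n6,n7} ∩ {n0,n8} = {n0}; idom=n0

DF derivation:
  join n4 pred n1: n1 stop@n0
  join n4 pred n2: n2 stop@n0
  join n4 pred n6: n6→n4 stop@n0
  join n5 pred n1: n1 stop@n0
  join n5 pred n4: n4 stop@n0
  join n8 pred n2: n2 stop@n0
  join n8 pred n5: n5 stop@n0
  join n8 pred n7: n7→n6→n4 stop@n0
  join n9 pred n7: n7→n6→n4 stop@n0
  join n9 pred n8: n8 stop@n0
  n0 → ∅
  n1 → {n4,n5}
  n2 → {n4,n8}
  n3 → ∅
  n4 → {n4,n5,n8,n9}
  n5 → {n8}
  n6 → {n4,n8,n9}
  n7 → {n8,n9}
  n8 → {n9}
  n9 → ∅

DF(n6) = ["n4", "n8", "n9"]

Answer: ["n4", "n8", "n9"]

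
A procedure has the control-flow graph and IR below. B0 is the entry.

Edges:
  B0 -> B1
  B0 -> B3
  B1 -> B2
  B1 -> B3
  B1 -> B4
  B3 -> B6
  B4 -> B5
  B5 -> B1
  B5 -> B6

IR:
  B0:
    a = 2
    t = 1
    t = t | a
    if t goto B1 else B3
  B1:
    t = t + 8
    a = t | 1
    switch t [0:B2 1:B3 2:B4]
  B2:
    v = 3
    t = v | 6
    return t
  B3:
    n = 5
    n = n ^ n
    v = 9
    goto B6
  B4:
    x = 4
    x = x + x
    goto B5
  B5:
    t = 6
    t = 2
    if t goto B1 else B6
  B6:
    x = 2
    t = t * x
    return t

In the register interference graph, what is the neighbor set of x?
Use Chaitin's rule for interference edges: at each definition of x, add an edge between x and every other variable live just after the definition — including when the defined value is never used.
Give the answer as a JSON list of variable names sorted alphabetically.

def/use:
  B0 def {a,t} use ∅
  B1 def {a,t} use {t}
  B2 def {t,v} use ∅
  B3 def {n,v} use ∅
  B4 def {x} use ∅
  B5 def {t} use ∅
  B6 def {t,x} use {t}

Live sets:
  B0 li=∅ lo={t}
  B1 li={t} lo={t}
  B2 li=∅ lo=∅
  B3 li={t} lo={t}
  B4 li=∅ lo=∅
  B5 li=∅ lo={t}
  B6 li={t} lo=∅

Conflict graph:
  a↔{t}
  n↔{t}
  t↔{a,n,v,x}
  v↔{t}
  x↔{t}

N(x) = ["t"]

Answer: ["t"]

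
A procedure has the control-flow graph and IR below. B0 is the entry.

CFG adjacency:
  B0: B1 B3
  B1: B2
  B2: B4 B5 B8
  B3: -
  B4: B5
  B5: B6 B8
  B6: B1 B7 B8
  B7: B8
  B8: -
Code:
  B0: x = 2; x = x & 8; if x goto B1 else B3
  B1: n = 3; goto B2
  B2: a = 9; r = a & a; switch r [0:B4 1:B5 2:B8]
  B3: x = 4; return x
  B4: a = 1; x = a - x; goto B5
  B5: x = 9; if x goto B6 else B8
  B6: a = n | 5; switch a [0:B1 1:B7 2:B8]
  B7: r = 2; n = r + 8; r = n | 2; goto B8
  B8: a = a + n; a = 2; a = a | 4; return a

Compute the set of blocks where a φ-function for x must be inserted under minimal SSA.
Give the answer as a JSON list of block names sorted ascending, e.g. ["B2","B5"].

idom tree: B1←B0 B2←B1 B3←B0 B4←B2 B5←B2 B6←B5 B7←B6 B8←B2
Dom at joins:
  B1: preds {B0,B6}: {B0} ∩ {B0,B1,B2,B5,B6} = {B0}; idom=B0
  B5: preds {B2,B4}: {B0,B1,B2} ∩ {B0,B1,B2,B4} = {B0,B1,B2}; idom=B2
  B8: preds {B2,B5,B6,B7}: {B0,B1,B2} ∩ {B0,B1,B2,B5} ∩ {B0,B1,B2,B5,B6} ∩ {B0,B1,B2,B5,B6,B7} = {B0,B1,B2}; idom=B2

DF derivation:
  B1←B0: walk · to B0
  B1←B6: walk B6→B5→B2→B1 to B0
  B5←B2: walk · to B2
  B5←B4: walk B4 to B2
  B8←B2: walk · to B2
  B8←B5: walk B5 to B2
  B8←B6: walk B6→B5 to B2
  B8←B7: walk B7→B6→B5 to B2
  B0: DF=∅
  B1: DF={B1}
  B2: DF={B1}
  B3: DF=∅
  B4: DF={B5}
  B5: DF={B1,B8}
  B6: DF={B1,B8}
  B7: DF={B8}
  B8: DF=∅

φ for x: defs {B0,B3,B4,B5}
  DF⁺ = {B1,B5,B8}

Answer: ["B1", "B5", "B8"]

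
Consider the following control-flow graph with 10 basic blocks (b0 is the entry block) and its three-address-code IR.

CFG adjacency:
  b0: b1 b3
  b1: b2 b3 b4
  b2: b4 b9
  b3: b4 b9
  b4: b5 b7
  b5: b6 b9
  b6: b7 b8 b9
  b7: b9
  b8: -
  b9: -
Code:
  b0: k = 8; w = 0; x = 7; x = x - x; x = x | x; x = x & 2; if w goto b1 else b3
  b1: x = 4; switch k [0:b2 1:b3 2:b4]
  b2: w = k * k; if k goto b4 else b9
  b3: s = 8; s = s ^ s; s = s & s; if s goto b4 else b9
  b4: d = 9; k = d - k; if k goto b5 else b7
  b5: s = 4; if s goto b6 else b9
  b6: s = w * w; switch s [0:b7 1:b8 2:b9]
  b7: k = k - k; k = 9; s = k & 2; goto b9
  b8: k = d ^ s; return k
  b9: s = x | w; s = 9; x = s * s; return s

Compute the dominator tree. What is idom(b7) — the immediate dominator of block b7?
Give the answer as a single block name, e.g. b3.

idom tree: b1←b0 b2←b1 b3←b0 b4←b0 b5←b4 b6←b5 b7←b4 b8←b6 b9←b0
Join-block Dom:
  b3: preds {b0,b1}: {b0} ∩ {b0,b1} = {b0}; idom=b0
  b4: preds {b1,b2,b3}: {b0,b1} ∩ {b0,b1,b2} ∩ {b0,b3} = {b0}; idom=b0
  b7: preds {b4,b6}: {b0,b4} ∩ {b0,b4,b5,b6} = {b0,b4}; idom=b4
  b9: preds {b2,b3,b5,b6,b7}: {b0,b1,b2} ∩ {b0,b3} ∩ {b0,b4,b5} ∩ {b0,b4,b5,b6} ∩ {b0,b4,b7} = {b0}; idom=b0

idom(b7) = b4

Answer: b4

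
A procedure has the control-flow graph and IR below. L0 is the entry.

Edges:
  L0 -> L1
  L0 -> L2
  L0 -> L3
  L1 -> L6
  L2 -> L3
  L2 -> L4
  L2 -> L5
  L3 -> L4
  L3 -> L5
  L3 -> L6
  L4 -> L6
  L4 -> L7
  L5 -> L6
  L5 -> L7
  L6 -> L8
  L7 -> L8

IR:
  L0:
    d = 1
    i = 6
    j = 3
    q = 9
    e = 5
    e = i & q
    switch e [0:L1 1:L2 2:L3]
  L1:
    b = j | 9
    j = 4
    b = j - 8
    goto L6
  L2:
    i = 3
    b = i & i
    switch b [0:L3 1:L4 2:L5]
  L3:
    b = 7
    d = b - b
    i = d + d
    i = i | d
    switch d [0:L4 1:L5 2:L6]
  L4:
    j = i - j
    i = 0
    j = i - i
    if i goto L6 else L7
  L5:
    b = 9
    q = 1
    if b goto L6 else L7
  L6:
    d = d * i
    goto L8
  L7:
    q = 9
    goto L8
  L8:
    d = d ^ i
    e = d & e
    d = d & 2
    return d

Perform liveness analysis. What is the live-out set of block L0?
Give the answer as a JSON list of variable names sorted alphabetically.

def/use:
  L0: {d,e,i,j,q} / ∅
  L1: {b,j} / {j}
  L2: {b,i} / ∅
  L3: {b,d,i} / ∅
  L4: {i,j} / {i,j}
  L5: {b,q} / ∅
  L6: {d} / {d,i}
  L7: {q} / ∅
  L8: {d,e} / {d,e,i}

Liveness:
  live L0: ∅→{d,e,i,j}
  live L1: {d,e,i,j}→{d,e,i}
  live L2: {d,e,j}→{d,e,i,j}
  live L3: {e,j}→{d,e,i,j}
  live L4: {d,e,i,j}→{d,e,i}
  live L5: {d,e,i}→{d,e,i}
  live L6: {d,e,i}→{d,e,i}
  live L7: {d,e,i}→{d,e,i}
  live L8: {d,e,i}→∅

live-out(L0) = ["d", "e", "i", "j"]

Answer: ["d", "e", "i", "j"]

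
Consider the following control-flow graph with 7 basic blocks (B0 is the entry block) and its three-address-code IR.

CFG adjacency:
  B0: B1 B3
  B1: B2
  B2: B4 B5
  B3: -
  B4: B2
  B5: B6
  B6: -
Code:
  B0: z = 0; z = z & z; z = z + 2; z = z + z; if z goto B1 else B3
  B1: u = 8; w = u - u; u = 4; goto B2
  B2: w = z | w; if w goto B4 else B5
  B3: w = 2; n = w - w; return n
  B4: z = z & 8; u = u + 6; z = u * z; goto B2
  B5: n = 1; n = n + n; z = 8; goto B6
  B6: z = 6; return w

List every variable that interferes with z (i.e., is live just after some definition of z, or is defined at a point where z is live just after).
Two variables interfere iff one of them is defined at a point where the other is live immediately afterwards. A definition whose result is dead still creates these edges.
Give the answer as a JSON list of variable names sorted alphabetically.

Block summaries:
  B0: def={z} ue=∅
  B1: def={u,w} ue=∅
  B2: def={w} ue={w,z}
  B3: def={n,w} ue=∅
  B4: def={u,z} ue={u,z}
  B5: def={n,z} ue=∅
  B6: def={z} ue={w}

Liveness:
  B0 li=∅ lo={z}
  B1 li={z} lo={u,w,z}
  B2 li={u,w,z} lo={u,w,z}
  B3 li=∅ lo=∅
  B4 li={u,w,z} lo={u,w,z}
  B5 li={w} lo={w}
  B6 li={w} lo=∅

Conflict graph:
  n: {w}
  u: {w,z}
  w: {n,u,z}
  z: {u,w}

N(z) = ["u", "w"]

Answer: ["u", "w"]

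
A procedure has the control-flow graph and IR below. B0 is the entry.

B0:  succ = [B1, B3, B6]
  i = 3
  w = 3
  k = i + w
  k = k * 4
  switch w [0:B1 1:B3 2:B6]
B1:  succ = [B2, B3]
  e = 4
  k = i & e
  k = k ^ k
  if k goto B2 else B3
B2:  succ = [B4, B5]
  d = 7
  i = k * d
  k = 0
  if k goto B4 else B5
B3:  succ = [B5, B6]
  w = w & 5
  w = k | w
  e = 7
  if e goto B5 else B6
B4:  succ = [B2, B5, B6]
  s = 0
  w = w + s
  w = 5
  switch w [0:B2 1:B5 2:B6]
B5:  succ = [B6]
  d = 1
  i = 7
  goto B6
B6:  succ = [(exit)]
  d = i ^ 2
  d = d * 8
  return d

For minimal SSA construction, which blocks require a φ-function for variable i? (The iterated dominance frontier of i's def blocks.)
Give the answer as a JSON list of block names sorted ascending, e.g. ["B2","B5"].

idom tree: B1←B0 B2←B1 B3←B0 B4←B2 B5←B0 B6←B0
Dom at joins:
  B2: preds {B1,B4}: {B0,B1} ∩ {B0,B1,B2,B4} = {B0,B1}; idom=B1
  B3: preds {B0,B1}: {B0} ∩ {B0,B1} = {B0}; idom=B0
  B5: preds {B2,B3,B4}: {B0,B1,B2} ∩ {B0,B3} ∩ {B0,B1,B2,B4} = {B0}; idom=B0
  B6: preds {B0,B3,B4,B5}: {B0} ∩ {B0,B3} ∩ {B0,B1,B2,B4} ∩ {B0,B5} = {B0}; idom=B0

DF walk-up:
  join B2 pred B1: · stop@B1
  join B2 pred B4: B4→B2 stop@B1
  join B3 pred B0: · stop@B0
  join B3 pred B1: B1 stop@B0
  join B5 pred B2: B2→B1 stop@B0
  join B5 pred B3: B3 stop@B0
  join B5 pred B4: B4→B2→B1 stop@B0
  join B6 pred B0: · stop@B0
  join B6 pred B3: B3 stop@B0
  join B6 pred B4: B4→B2→B1 stop@B0
  join B6 pred B5: B5 stop@B0
  B0: DF=∅
  B1: DF={B3,B5,B6}
  B2: DF={B2,B5,B6}
  B3: DF={B5,B6}
  B4: DF={B2,B5,B6}
  B5: DF={B6}
  B6: DF=∅

φ for i: defs {B0,B2,B5}
  DF⁺ = {B2,B5,B6}

Answer: ["B2", "B5", "B6"]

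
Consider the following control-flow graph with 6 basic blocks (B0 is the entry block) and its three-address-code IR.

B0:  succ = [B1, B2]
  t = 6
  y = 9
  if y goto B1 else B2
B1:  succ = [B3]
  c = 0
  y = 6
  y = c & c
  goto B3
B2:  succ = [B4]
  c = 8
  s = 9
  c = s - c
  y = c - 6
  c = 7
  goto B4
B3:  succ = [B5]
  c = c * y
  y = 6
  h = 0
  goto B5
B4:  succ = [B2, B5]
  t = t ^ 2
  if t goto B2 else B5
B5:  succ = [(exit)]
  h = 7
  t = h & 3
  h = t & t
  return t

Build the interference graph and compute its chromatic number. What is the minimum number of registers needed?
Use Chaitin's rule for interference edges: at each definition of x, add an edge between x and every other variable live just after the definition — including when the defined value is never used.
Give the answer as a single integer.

Answer: 3

Working:
Block summaries:
  B0: {t,y} / ∅
  B1: {c,y} / ∅
  B2: {c,s,y} / ∅
  B3: {c,h,y} / {c,y}
  B4: {t} / {t}
  B5: {h,t} / ∅

Liveness:
  live B0: ∅→{t}
  live B1: ∅→{c,y}
  live B2: {t}→{t}
  live B3: {c,y}→∅
  live B4: {t}→{t}
  live B5: ∅→∅

Conflict graph:
  c — {s,t,y}
  h — {t}
  s — {c,t}
  t — {c,h,s,y}
  y — {c,t}

Chromatic number:
  clique {c,s,t} ⇒ need ≥ 3
  assign c→R1 h→R1 s→R2 t→R0 y→R2 — no edge inside a register ⇒ χ ≤ 3
  χ = 3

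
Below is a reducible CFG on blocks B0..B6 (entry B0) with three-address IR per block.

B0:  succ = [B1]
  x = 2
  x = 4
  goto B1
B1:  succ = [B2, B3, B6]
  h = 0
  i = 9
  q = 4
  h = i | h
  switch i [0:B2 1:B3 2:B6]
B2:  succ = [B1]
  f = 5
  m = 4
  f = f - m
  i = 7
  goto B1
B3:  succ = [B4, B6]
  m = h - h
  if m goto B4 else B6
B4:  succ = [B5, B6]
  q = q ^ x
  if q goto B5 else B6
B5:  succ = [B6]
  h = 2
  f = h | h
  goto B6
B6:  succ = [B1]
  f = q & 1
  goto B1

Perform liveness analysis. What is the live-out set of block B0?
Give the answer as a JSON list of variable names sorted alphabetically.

Per-block:
  B0 def {x} use ∅
  B1 def {h,i,q} use ∅
  B2 def {f,i,m} use ∅
  B3 def {m} use {h}
  B4 def {q} use {q,x}
  B5 def {f,h} use ∅
  B6 def {f} use {q}

Live sets:
  B0 li=∅ lo={x}
  B1 li={x} lo={h,q,x}
  B2 li={x} lo={x}
  B3 li={h,q,x} lo={q,x}
  B4 li={q,x} lo={q,x}
  B5 li={q,x} lo={q,x}
  B6 li={q,x} lo={x}

live-out(B0) = ["x"]

Answer: ["x"]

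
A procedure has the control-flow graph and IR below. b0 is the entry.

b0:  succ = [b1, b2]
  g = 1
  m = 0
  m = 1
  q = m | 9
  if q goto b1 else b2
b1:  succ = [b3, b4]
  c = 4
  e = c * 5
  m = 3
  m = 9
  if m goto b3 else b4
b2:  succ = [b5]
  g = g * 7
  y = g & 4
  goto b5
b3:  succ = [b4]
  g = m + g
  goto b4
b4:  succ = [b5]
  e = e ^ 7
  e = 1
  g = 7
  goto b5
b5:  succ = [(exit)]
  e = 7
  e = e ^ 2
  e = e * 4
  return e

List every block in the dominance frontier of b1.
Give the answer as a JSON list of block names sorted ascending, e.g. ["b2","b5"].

Answer: ["b5"]

Working:
idom tree: b1←b0 b2←b0 b3←b1 b4←b1 b5←b0
Dom at joins:
  b4: preds {b1,b3}: {b0,b1} ∩ {b0,b1,b3} = {b0,b1}; idom=b1
  b5: preds {b2,b4}: {b0,b2} ∩ {b0,b1,b4} = {b0}; idom=b0

DF derivation:
  join b4 pred b1: · stop@b1
  join b4 pred b3: b3 stop@b1
  join b5 pred b2: b2 stop@b0
  join b5 pred b4: b4→b1 stop@b0
  b0: DF=∅
  b1: DF={b5}
  b2: DF={b5}
  b3: DF={b4}
  b4: DF={b5}
  b5: DF=∅

DF(b1) = ["b5"]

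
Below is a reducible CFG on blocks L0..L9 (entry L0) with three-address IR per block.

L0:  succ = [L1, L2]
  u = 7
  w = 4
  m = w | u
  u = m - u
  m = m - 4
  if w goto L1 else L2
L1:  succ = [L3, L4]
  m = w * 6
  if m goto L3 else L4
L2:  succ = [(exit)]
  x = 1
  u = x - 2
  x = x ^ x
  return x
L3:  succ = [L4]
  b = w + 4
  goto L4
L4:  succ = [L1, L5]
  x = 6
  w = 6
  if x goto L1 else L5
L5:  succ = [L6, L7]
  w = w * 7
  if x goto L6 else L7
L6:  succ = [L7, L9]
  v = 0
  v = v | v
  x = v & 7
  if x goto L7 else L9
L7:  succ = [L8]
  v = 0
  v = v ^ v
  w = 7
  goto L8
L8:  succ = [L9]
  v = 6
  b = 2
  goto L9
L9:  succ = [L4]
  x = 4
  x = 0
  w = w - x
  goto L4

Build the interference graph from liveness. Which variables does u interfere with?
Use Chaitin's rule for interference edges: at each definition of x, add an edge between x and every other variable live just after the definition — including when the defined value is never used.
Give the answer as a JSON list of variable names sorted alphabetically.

Per-block:
  L0: {m,u,w} / ∅
  L1: {m} / {w}
  L2: {u,x} / ∅
  L3: {b} / {w}
  L4: {w,x} / ∅
  L5: {w} / {w,x}
  L6: {v,x} / ∅
  L7: {v,w} / ∅
  L8: {b,v} / ∅
  L9: {w,x} / {w}

Live sets:
  live L0: ∅→{w}
  live L1: {w}→{w}
  live L2: ∅→∅
  live L3: {w}→∅
  live L4: ∅→{w,x}
  live L5: {w,x}→{w}
  live L6: {w}→{w}
  live L7: ∅→{w}
  live L8: {w}→{w}
  live L9: {w}→∅

Interference:
  b: {w}
  m: {u,w}
  u: {m,w,x}
  v: {w}
  w: {b,m,u,v,x}
  x: {u,w}

N(u) = ["m", "w", "x"]

Answer: ["m", "w", "x"]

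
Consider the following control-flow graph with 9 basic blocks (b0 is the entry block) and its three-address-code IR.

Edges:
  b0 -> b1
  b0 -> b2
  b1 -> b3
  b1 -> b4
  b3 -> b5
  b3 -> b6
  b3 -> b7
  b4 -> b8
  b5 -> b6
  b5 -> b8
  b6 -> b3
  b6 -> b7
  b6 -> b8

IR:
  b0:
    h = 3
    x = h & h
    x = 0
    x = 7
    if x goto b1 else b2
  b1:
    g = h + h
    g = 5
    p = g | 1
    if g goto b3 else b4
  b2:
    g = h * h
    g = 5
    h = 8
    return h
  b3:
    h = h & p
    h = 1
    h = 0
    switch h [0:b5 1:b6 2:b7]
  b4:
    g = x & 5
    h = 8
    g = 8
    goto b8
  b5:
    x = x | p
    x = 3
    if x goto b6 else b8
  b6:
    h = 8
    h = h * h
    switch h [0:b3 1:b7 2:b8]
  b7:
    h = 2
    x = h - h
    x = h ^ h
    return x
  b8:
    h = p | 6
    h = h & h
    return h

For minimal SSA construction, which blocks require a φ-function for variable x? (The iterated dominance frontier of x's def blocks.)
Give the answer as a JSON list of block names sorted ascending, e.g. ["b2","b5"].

idom tree: b1←b0 b2←b0 b3←b1 b4←b1 b5←b3 b6←b3 b7←b3 b8←b1
Dom∩ at merges:
  b3: preds {b1,b6}: {b0,b1} ∩ {b0,b1,b3,b6} = {b0,b1}; idom=b1
  b6: preds {b3,b5}: {b0,b1,b3} ∩ {b0,b1,b3,b5} = {b0,b1,b3}; idom=b3
  b7: preds {b3,b6}: {b0,b1,b3} ∩ {b0,b1,b3,b6} = {b0,b1,b3}; idom=b3
  b8: preds {b4,b5,b6}: {b0,b1,b4} ∩ {b0,b1,b3,b5} ∩ {b0,b1,b3,b6} = {b0,b1}; idom=b1

Frontier:
  b3←b1: walk · to b1
  b3←b6: walk b6→b3 to b1
  b6←b3: walk · to b3
  b6←b5: walk b5 to b3
  b7←b3: walk · to b3
  b7←b6: walk b6 to b3
  b8←b4: walk b4 to b1
  b8←b5: walk b5→b3 to b1
  b8←b6: walk b6→b3 to b1
  DF(b0)=∅
  DF(b1)=∅
  DF(b2)=∅
  DF(b3)={b3,b8}
  DF(b4)={b8}
  DF(b5)={b6,b8}
  DF(b6)={b3,b7,b8}
  DF(b7)=∅
  DF(b8)=∅

φ for x: defs {b0,b5,b7}
  DF⁺ = {b3,b6,b7,b8}

Answer: ["b3", "b6", "b7", "b8"]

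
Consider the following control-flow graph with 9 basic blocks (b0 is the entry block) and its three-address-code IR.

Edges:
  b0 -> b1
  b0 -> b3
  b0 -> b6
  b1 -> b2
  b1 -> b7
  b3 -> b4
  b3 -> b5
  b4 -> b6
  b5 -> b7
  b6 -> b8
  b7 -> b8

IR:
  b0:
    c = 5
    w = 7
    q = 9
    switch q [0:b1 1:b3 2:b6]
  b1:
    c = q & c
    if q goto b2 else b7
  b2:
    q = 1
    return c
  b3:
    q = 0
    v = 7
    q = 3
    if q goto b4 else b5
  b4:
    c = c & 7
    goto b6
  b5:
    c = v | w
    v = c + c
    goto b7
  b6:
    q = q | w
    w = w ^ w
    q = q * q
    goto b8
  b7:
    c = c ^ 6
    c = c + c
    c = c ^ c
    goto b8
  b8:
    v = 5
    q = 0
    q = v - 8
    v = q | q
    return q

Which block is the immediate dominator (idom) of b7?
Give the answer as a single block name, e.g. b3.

Answer: b0

Working:
idom tree: b1←b0 b2←b1 b3←b0 b4←b3 b5←b3 b6←b0 b7←b0 b8←b0
Dom∩ at merges:
  b6: preds {b0,b4}: {b0} ∩ {b0,b3,b4} = {b0}; idom=b0
  b7: preds {b1,b5}: {b0,b1} ∩ {b0,b3,b5} = {b0}; idom=b0
  b8: preds {b6,b7}: {b0,b6} ∩ {b0,b7} = {b0}; idom=b0

idom(b7) = b0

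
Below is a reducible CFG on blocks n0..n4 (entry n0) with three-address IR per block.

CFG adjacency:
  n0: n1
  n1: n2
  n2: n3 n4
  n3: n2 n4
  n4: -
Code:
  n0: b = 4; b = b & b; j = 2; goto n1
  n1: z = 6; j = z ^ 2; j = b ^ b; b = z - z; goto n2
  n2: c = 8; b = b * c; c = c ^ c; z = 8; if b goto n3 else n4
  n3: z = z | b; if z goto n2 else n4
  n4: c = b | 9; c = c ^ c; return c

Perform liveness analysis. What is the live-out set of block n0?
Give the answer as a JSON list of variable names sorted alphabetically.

Answer: ["b"]

Analysis:
Per-block:
  n0: {b,j} / ∅
  n1: {b,j,z} / {b}
  n2: {b,c,z} / {b}
  n3: {z} / {b,z}
  n4: {c} / {b}

Liveness:
  n0 li=∅ lo={b}
  n1 li={b} lo={b}
  n2 li={b} lo={b,z}
  n3 li={b,z} lo={b}
  n4 li={b} lo=∅

live-out(n0) = ["b"]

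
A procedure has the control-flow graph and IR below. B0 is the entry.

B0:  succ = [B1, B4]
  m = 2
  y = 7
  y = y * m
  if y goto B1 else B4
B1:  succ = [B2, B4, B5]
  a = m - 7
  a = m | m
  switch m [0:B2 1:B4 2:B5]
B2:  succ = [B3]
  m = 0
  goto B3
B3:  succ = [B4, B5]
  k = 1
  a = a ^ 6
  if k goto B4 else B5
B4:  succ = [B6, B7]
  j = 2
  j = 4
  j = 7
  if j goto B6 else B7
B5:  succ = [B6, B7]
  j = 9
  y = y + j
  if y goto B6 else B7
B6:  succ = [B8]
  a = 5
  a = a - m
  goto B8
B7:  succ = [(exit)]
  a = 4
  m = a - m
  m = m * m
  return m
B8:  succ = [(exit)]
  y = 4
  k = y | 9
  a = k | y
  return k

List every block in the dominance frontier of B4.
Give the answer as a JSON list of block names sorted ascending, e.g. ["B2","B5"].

idom tree: B1←B0 B2←B1 B3←B2 B4←B0 B5←B1 B6←B0 B7←B0 B8←B6
Join-block Dom:
  B4: preds {B0,B1,B3}: {B0} ∩ {B0,B1} ∩ {B0,B1,B2,B3} = {B0}; idom=B0
  B5: preds {B1,B3}: {B0,B1} ∩ {B0,B1,B2,B3} = {B0,B1}; idom=B1
  B6: preds {B4,B5}: {B0,B4} ∩ {B0,B1,B5} = {B0}; idom=B0
  B7: preds {B4,B5}: {B0,B4} ∩ {B0,B1,B5} = {B0}; idom=B0

DF walk-up:
  B4←B0: walk · to B0
  B4←B1: walk B1 to B0
  B4←B3: walk B3→B2→B1 to B0
  B5←B1: walk · to B1
  B5←B3: walk B3→B2 to B1
  B6←B4: walk B4 to B0
  B6←B5: walk B5→B1 to B0
  B7←B4: walk B4 to B0
  B7←B5: walk B5→B1 to B0
  B0 → ∅
  B1 → {B4,B6,B7}
  B2 → {B4,B5}
  B3 → {B4,B5}
  B4 → {B6,B7}
  B5 → {B6,B7}
  B6 → ∅
  B7 → ∅
  B8 → ∅

DF(B4) = ["B6", "B7"]

Answer: ["B6", "B7"]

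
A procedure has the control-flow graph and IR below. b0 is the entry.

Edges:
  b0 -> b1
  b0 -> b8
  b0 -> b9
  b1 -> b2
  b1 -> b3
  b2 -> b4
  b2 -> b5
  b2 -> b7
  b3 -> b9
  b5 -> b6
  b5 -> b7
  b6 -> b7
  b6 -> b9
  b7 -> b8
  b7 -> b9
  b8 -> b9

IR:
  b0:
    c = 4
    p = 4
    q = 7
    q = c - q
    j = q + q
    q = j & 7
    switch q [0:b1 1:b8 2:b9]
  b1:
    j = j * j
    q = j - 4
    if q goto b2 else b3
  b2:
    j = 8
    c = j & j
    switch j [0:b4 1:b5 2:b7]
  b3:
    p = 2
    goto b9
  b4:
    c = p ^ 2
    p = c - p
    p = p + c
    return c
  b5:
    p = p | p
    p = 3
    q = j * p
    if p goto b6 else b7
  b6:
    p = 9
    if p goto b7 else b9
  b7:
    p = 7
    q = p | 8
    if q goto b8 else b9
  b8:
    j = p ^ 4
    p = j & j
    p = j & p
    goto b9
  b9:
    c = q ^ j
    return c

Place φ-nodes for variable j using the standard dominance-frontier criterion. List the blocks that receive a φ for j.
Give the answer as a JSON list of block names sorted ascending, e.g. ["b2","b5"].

idom tree: b1←b0 b2←b1 b3←b1 b4←b2 b5←b2 b6←b5 b7←b2 b8←b0 b9←b0
Join-block Dom:
  b7: preds {b2,b5,b6}: {b0,b1,b2} ∩ {b0,b1,b2,b5} ∩ {b0,b1,b2,b5,b6} = {b0,b1,b2}; idom=b2
  b8: preds {b0,b7}: {b0} ∩ {b0,b1,b2,b7} = {b0}; idom=b0
  b9: preds {b0,b3,b6,b7,b8}: {b0} ∩ {b0,b1,b3} ∩ {b0,b1,b2,b5,b6} ∩ {b0,b1,b2,b7} ∩ {b0,b8} = {b0}; idom=b0

DF derivation:
  b7←b2: walk · to b2
  b7←b5: walk b5 to b2
  b7←b6: walk b6→b5 to b2
  b8←b0: walk · to b0
  b8←b7: walk b7→b2→b1 to b0
  b9←b0: walk · to b0
  b9←b3: walk b3→b1 to b0
  b9←b6: walk b6→b5→b2→b1 to b0
  b9←b7: walk b7→b2→b1 to b0
  b9←b8: walk b8 to b0
  DF(b0)=∅
  DF(b1)={b8,b9}
  DF(b2)={b8,b9}
  DF(b3)={b9}
  DF(b4)=∅
  DF(b5)={b7,b9}
  DF(b6)={b7,b9}
  DF(b7)={b8,b9}
  DF(b8)={b9}
  DF(b9)=∅

φ for j: defs {b0,b1,b2,b8}
  DF⁺ = {b8,b9}

Answer: ["b8", "b9"]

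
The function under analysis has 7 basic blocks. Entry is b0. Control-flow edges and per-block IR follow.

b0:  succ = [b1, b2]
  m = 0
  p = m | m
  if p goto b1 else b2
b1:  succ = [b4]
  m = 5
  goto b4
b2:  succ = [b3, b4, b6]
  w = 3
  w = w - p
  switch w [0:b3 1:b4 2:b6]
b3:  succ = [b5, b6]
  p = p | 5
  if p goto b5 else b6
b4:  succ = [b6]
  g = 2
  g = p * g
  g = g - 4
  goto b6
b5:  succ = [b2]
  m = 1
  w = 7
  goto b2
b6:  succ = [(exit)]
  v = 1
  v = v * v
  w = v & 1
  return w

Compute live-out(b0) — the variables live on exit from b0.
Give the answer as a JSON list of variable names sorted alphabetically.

def/use:
  b0: def={m,p} ue=∅
  b1: def={m} ue=∅
  b2: def={w} ue={p}
  b3: def={p} ue={p}
  b4: def={g} ue={p}
  b5: def={m,w} ue=∅
  b6: def={v,w} ue=∅

Backward fixpoint:
  live b0: ∅→{p}
  live b1: {p}→{p}
  live b2: {p}→{p}
  live b3: {p}→{p}
  live b4: {p}→∅
  live b5: {p}→{p}
  live b6: ∅→∅

live-out(b0) = ["p"]

Answer: ["p"]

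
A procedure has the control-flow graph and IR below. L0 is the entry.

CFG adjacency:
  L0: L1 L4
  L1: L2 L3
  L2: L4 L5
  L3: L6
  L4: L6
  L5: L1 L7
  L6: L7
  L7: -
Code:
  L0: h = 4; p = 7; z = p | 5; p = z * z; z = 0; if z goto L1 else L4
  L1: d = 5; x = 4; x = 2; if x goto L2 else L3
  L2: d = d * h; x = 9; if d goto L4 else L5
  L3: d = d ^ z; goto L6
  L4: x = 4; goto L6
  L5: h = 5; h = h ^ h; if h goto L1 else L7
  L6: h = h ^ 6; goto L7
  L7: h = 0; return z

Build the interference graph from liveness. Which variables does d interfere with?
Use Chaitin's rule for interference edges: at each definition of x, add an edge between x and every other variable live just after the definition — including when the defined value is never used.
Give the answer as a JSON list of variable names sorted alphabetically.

def/use:
  L0: def={h,p,z} ue=∅
  L1: def={d,x} ue=∅
  L2: def={d,x} ue={d,h}
  L3: def={d} ue={d,z}
  L4: def={x} ue=∅
  L5: def={h} ue=∅
  L6: def={h} ue={h}
  L7: def={h} ue={z}

Backward fixpoint:
  L0: in=∅ out={h,z}
  L1: in={h,z} out={d,h,z}
  L2: in={d,h,z} out={h,z}
  L3: in={d,h,z} out={h,z}
  L4: in={h,z} out={h,z}
  L5: in={z} out={h,z}
  L6: in={h,z} out={z}
  L7: in={z} out=∅

Interfere edges:
  d↔{h,x,z}
  h↔{d,p,x,z}
  p↔{h}
  x↔{d,h,z}
  z↔{d,h,x}

N(d) = ["h", "x", "z"]

Answer: ["h", "x", "z"]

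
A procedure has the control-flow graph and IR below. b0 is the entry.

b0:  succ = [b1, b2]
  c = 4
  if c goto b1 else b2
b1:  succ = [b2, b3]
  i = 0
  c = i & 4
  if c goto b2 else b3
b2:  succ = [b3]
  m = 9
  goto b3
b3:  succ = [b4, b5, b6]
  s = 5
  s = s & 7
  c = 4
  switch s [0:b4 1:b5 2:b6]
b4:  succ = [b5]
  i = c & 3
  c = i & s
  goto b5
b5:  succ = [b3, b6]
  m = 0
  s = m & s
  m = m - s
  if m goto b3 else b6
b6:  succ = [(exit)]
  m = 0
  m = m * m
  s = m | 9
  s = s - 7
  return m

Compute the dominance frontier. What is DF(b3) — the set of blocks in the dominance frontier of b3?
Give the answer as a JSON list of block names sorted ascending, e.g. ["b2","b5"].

Answer: ["b3"]

Derivation:
idom tree: b1←b0 b2←b0 b3←b0 b4←b3 b5←b3 b6←b3
Dom∩ at merges:
  b2: preds {b0,b1}: {b0} ∩ {b0,b1} = {b0}; idom=b0
  b3: preds {b1,b2,b5}: {b0,b1} ∩ {b0,b2} ∩ {b0,b3,b5} = {b0}; idom=b0
  b5: preds {b3,b4}: {b0,b3} ∩ {b0,b3,b4} = {b0,b3}; idom=b3
  b6: preds {b3,b5}: {b0,b3} ∩ {b0,b3,b5} = {b0,b3}; idom=b3

DF derivation:
  join b2 pred b0: · stop@b0
  join b2 pred b1: b1 stop@b0
  join b3 pred b1: b1 stop@b0
  join b3 pred b2: b2 stop@b0
  join b3 pred b5: b5→b3 stop@b0
  join b5 pred b3: · stop@b3
  join b5 pred b4: b4 stop@b3
  join b6 pred b3: · stop@b3
  join b6 pred b5: b5 stop@b3
  b0: DF=∅
  b1: DF={b2,b3}
  b2: DF={b3}
  b3: DF={b3}
  b4: DF={b5}
  b5: DF={b3,b6}
  b6: DF=∅

DF(b3) = ["b3"]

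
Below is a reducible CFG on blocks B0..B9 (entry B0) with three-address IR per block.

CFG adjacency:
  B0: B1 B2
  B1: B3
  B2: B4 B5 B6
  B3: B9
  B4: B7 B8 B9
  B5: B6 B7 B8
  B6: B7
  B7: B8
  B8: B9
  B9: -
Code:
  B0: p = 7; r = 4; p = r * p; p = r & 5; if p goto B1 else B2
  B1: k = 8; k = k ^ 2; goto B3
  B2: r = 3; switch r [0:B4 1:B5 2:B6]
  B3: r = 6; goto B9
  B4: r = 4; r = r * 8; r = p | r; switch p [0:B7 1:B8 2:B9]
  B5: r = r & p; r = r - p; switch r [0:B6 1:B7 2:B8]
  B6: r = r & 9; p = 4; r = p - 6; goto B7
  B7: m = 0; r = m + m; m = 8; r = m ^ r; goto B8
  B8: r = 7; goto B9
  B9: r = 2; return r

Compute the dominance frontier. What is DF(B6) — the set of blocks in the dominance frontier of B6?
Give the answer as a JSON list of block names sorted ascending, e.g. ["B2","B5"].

Answer: ["B7"]

Derivation:
idom tree: B1←B0 B2←B0 B3←B1 B4←B2 B5←B2 B6←B2 B7←B2 B8←B2 B9←B0
Join-block Dom:
  B6: preds {B2,B5}: {B0,B2} ∩ {B0,B2,B5} = {B0,B2}; idom=B2
  B7: preds {B4,B5,B6}: {B0,B2,B4} ∩ {B0,B2,B5} ∩ {B0,B2,B6} = {B0,B2}; idom=B2
  B8: preds {B4,B5,B7}: {B0,B2,B4} ∩ {B0,B2,B5} ∩ {B0,B2,B7} = {B0,B2}; idom=B2
  B9: preds {B3,B4,B8}: {B0,B1,B3} ∩ {B0,B2,B4} ∩ {B0,B2,B8} = {B0}; idom=B0

DF derivation:
  B6←B2: walk · to B2
  B6←B5: walk B5 to B2
  B7←B4: walk B4 to B2
  B7←B5: walk B5 to B2
  B7←B6: walk B6 to B2
  B8←B4: walk B4 to B2
  B8←B5: walk B5 to B2
  B8←B7: walk B7 to B2
  B9←B3: walk B3→B1 to B0
  B9←B4: walk B4→B2 to B0
  B9←B8: walk B8→B2 to B0
  B0 → ∅
  B1 → {B9}
  B2 → {B9}
  B3 → {B9}
  B4 → {B7,B8,B9}
  B5 → {B6,B7,B8}
  B6 → {B7}
  B7 → {B8}
  B8 → {B9}
  B9 → ∅

DF(B6) = ["B7"]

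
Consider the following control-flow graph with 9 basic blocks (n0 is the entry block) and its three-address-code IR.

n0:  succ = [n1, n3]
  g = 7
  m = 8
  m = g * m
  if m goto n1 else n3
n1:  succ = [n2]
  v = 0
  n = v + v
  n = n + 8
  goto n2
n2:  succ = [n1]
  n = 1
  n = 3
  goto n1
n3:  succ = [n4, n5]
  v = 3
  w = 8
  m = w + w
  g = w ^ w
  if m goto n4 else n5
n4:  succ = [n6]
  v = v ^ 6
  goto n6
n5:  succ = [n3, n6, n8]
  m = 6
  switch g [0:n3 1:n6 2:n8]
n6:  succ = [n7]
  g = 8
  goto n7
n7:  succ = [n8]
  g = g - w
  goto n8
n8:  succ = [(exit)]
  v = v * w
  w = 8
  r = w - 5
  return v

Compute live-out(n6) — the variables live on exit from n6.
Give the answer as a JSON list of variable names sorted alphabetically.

def/use:
  n0: {g,m} / ∅
  n1: {n,v} / ∅
  n2: {n} / ∅
  n3: {g,m,v,w} / ∅
  n4: {v} / {v}
  n5: {m} / {g}
  n6: {g} / ∅
  n7: {g} / {g,w}
  n8: {r,v,w} / {v,w}

Backward fixpoint:
  n0: in=∅ out=∅
  n1: in=∅ out=∅
  n2: in=∅ out=∅
  n3: in=∅ out={g,v,w}
  n4: in={v,w} out={v,w}
  n5: in={g,v,w} out={v,w}
  n6: in={v,w} out={g,v,w}
  n7: in={g,v,w} out={v,w}
  n8: in={v,w} out=∅

live-out(n6) = ["g", "v", "w"]

Answer: ["g", "v", "w"]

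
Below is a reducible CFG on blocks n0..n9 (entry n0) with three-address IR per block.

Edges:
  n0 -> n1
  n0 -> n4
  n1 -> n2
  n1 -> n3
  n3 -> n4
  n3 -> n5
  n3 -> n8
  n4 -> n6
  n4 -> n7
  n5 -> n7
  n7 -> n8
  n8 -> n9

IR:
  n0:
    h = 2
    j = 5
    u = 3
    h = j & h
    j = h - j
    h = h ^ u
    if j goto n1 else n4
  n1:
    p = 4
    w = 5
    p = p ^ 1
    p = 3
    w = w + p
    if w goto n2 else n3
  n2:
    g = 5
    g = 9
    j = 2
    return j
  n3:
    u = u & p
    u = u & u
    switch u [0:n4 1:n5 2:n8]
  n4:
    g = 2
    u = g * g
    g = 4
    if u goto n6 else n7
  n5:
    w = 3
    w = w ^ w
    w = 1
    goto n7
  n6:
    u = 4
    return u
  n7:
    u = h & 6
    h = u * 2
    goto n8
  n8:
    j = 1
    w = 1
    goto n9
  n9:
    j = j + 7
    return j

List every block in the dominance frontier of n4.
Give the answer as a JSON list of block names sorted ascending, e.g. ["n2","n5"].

Answer: ["n7"]

Derivation:
idom tree: n1←n0 n2←n1 n3←n1 n4←n0 n5←n3 n6←n4 n7←n0 n8←n0 n9←n8
Dom∩ at merges:
  n4: preds {n0,n3}: {n0} ∩ {n0,n1,n3} = {n0}; idom=n0
  n7: preds {n4,n5}: {n0,n4} ∩ {n0,n1,n3,n5} = {n0}; idom=n0
  n8: preds {n3,n7}: {n0,n1,n3} ∩ {n0,n7} = {n0}; idom=n0

Frontier:
  n4←n0: walk · to n0
  n4←n3: walk n3→n1 to n0
  n7←n4: walk n4 to n0
  n7←n5: walk n5→n3→n1 to n0
  n8←n3: walk n3→n1 to n0
  n8←n7: walk n7 to n0
  DF(n0)=∅
  DF(n1)={n4,n7,n8}
  DF(n2)=∅
  DF(n3)={n4,n7,n8}
  DF(n4)={n7}
  DF(n5)={n7}
  DF(n6)=∅
  DF(n7)={n8}
  DF(n8)=∅
  DF(n9)=∅

DF(n4) = ["n7"]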